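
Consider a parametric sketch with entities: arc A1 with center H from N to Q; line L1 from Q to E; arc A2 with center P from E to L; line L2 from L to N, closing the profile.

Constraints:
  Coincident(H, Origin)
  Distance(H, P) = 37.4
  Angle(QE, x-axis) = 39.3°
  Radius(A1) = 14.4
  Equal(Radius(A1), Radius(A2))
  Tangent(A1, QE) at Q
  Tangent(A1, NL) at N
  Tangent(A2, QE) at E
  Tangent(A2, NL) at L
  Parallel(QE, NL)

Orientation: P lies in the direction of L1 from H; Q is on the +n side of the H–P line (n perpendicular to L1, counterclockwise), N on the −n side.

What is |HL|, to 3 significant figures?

40.1

The slot axis is L1's direction at 39.3°, so u = (cos 39.3°, sin 39.3°) = (0.774, 0.633) and n = (−sin 39.3°, cos 39.3°) = (-0.633, 0.774). H is at the origin and P lies 37.4 along u from H, so P = 37.4·u = (28.9, 23.7). Tangency of A1 to both parallel lines with radius 14.4 puts Q and N at H ± 14.4·n: Q = (-9.12, 11.1), N = (9.12, -11.1). Equal radii place E and L the same way about P: E = P + 14.4·n = (19.8, 34.8), L = P − 14.4·n = (38.1, 12.5). Then |HL| = |L − H| = 40.1.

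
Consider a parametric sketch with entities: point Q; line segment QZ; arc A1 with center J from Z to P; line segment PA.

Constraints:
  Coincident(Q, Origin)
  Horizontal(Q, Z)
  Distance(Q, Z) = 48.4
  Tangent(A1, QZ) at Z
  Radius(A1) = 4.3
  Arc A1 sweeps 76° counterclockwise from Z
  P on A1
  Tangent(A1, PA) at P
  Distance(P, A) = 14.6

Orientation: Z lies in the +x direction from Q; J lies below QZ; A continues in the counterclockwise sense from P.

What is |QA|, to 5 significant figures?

44.270

Q is at the origin; QZ is horizontal with |QZ| = 48.4 and Z on the +x side, so Z = (48.400, 0.0000). Tangency of A1 to QZ means the radius JZ is perpendicular to QZ, so J = Z + (0, -4.3) = (48.400, -4.3000). On A1, Z sits at bearing 90° from J; a 76° counterclockwise sweep puts P at bearing 166°, so P = J + 4.3·(cos 166°, sin 166°) = (44.228, -3.2597). Tangency of A1 to PA means the radius JP is perpendicular to PA, so PA runs along (−sin 166°, cos 166°); with |PA| = 14.6, A = (40.696, -17.426). Then |QA| = |A − Q| = 44.270.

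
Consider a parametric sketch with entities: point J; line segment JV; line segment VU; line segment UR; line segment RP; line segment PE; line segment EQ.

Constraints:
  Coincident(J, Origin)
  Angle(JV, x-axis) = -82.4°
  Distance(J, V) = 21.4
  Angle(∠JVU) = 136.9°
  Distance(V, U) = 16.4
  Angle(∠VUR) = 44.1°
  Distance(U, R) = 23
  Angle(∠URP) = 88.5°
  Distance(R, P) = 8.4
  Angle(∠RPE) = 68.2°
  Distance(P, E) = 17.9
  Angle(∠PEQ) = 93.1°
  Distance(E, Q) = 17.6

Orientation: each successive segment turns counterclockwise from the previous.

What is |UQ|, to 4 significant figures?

19.63

J is at the origin; JV runs at -82.4° with length 21.4, so V = (2.830, -21.21). ∠JVU = 136.9° gives VU at -39.30° from the x-axis; with |VU| = 16.4, U = (15.52, -31.60). ∠VUR = 44.1° gives UR at 96.60° from the x-axis; with |UR| = 23.0, R = (12.88, -8.752). ∠URP = 88.5° gives RP at -171.9° from the x-axis; with |RP| = 8.4, P = (4.562, -9.935). ∠RPE = 68.2° gives PE at -60.10° from the x-axis; with |PE| = 17.9, E = (13.48, -25.45). ∠PEQ = 93.1° gives EQ at 26.80° from the x-axis; with |EQ| = 17.6, Q = (29.19, -17.52). Then |UQ| = |Q − U| = 19.63.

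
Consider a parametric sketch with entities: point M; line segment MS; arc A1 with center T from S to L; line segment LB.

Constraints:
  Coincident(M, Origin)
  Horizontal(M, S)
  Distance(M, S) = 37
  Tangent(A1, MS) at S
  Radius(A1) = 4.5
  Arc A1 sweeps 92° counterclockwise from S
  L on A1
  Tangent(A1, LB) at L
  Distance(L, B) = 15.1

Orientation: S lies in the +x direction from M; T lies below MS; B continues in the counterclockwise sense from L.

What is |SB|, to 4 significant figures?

20.14

M is at the origin; MS is horizontal with |MS| = 37.0 and S on the +x side, so S = (37.00, 0.000). Since A1 is tangent to MS there, TS ⟂ MS, so T = S + (0, -4.5) = (37.00, -4.500). On A1, S sits at bearing 90° from T; a 92° counterclockwise sweep puts L at bearing 182°, so L = T + 4.5·(cos 182°, sin 182°) = (32.50, -4.657). Since A1 is tangent to LB there, TL ⟂ LB, so LB runs along (−sin 182°, cos 182°); with |LB| = 15.1, B = (33.03, -19.75). Then |SB| = |B − S| = 20.14.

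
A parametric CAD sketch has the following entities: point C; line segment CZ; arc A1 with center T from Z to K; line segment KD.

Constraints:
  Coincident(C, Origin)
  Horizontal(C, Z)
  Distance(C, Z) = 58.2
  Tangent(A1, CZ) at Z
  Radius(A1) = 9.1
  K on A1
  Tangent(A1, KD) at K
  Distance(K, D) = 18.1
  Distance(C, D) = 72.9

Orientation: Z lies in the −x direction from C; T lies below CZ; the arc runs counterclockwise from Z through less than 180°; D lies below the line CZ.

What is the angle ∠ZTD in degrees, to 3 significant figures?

152°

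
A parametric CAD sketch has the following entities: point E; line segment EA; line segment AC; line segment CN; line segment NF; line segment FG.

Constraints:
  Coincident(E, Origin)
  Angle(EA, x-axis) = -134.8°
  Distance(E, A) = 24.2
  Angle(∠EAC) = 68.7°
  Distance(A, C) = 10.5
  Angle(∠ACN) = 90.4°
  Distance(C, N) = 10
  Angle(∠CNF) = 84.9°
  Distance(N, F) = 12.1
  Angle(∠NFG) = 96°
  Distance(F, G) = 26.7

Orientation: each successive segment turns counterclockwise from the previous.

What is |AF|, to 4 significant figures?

9.131

E is at the origin; EA runs at -134.8° with length 24.2, so A = (-17.05, -17.17). ∠EAC = 68.7° gives AC at -23.50° from the x-axis; with |AC| = 10.5, C = (-7.423, -21.36). ∠ACN = 90.4° gives CN at 66.10° from the x-axis; with |CN| = 10.0, N = (-3.372, -12.22). ∠CNF = 84.9° gives NF at 161.2° from the x-axis; with |NF| = 12.1, F = (-14.83, -8.317). Then |AF| = |F − A| = 9.131.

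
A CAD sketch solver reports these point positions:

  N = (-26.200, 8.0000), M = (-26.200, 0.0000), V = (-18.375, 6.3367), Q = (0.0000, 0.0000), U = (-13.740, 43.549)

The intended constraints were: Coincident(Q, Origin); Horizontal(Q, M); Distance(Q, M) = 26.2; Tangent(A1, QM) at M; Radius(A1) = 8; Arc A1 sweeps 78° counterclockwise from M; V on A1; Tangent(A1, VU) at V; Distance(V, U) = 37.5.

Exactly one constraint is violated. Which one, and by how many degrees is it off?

Tangent(A1, VU) at V — off by 4.90°.

Q = (0.00, 0.00) ✓; Q.y = 0.00, M.y = 0.00 ✓; |QM| = 26.20 ✓; ∠(NM, MQ) = 90.00° ✓; |NM| = 8.000 ✓; bearing(N→V) − bearing(N→M) = 78.00° ✓; |NV| = 8.000 ✓; ∠(NV, VU) = 85.10° ✗; |VU| = 37.50 ✓.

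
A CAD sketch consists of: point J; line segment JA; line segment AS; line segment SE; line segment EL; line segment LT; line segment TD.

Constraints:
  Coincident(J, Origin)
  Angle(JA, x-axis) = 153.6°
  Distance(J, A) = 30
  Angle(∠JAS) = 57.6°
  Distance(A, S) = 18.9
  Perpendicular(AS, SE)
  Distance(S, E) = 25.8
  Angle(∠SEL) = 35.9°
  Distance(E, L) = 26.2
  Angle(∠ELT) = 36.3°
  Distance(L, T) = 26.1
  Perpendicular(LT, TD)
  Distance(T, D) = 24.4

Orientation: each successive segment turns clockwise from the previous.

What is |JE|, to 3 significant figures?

2.86

∠JAS = 57.6° gives AS at 31.2° from the x-axis; with |AS| = 18.9, S = (-10.7, 23.1). AS ⟂ SE, so SE runs at -58.8°; with |SE| = 25.8, E = (2.66, 1.06). Then |JE| = |E − J| = 2.86.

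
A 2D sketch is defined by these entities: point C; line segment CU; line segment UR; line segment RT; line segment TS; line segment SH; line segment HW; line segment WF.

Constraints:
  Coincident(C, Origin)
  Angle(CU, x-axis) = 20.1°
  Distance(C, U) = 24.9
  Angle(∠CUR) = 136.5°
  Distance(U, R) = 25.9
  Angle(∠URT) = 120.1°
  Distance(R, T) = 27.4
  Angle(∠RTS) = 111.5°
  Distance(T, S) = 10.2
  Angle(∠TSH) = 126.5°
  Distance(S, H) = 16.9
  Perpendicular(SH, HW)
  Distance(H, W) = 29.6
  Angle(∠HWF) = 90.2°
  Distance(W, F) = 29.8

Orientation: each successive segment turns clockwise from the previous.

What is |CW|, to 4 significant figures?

38.73

C is at the origin; CU runs at 20.1° with length 24.9, so U = (23.38, 8.557). ∠CUR = 136.5° gives UR at -23.40° from the x-axis; with |UR| = 25.9, R = (47.15, -1.729). ∠URT = 120.1° gives RT at -83.30° from the x-axis; with |RT| = 27.4, T = (50.35, -28.94). ∠RTS = 111.5° gives TS at -151.8° from the x-axis; with |TS| = 10.2, S = (41.36, -33.76). ∠TSH = 126.5° gives SH at 154.7° from the x-axis; with |SH| = 16.9, H = (26.08, -26.54). SH is perpendicular to HW, so HW runs at 64.70°; with |HW| = 29.6, W = (38.73, 0.2213). Then |CW| = |W − C| = 38.73.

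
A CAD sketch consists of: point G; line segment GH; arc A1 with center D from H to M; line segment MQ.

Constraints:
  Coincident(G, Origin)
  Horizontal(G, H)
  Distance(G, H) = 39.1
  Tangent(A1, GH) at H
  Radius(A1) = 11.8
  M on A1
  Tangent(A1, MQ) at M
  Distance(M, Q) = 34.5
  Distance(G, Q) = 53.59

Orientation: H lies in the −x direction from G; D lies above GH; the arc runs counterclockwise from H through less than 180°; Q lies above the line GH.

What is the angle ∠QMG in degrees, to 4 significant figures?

112.9°

Checks: |DM| = 11.80 ✓; ∠(DM, MQ) = 90.00° ✓; |MQ| = 34.50 ✓; |GQ| = 53.59 ✓.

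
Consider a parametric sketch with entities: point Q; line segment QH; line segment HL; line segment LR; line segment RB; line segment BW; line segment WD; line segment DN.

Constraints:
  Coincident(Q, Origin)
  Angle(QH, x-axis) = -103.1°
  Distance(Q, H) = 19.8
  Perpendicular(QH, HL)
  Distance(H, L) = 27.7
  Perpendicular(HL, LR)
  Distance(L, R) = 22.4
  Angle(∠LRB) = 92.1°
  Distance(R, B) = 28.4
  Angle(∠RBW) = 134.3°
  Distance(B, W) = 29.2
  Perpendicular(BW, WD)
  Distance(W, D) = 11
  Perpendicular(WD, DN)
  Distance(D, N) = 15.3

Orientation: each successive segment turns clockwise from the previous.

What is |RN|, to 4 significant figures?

35.00

Q is at the origin; QH runs at -103.1° with length 19.8, so H = (-4.488, -19.28). QH ⟂ HL, so HL runs at 166.9°; with |HL| = 27.7, L = (-31.47, -13.01). HL ⟂ LR, so LR runs at 76.90°; with |LR| = 22.4, R = (-26.39, 8.811). ∠LRB = 92.1° gives RB at -11.00° from the x-axis; with |RB| = 28.4, B = (1.488, 3.392). ∠RBW = 134.3° gives BW at -56.70° from the x-axis; with |BW| = 29.2, W = (17.52, -21.01). The perpendicularity gives WD at right angles to BW, so WD runs at -146.7°; with |WD| = 11.0, D = (8.326, -27.05). WD is perpendicular to DN, so DN runs at 123.3°; with |DN| = 15.3, N = (-0.07409, -14.27). Then |RN| = |N − R| = 35.00.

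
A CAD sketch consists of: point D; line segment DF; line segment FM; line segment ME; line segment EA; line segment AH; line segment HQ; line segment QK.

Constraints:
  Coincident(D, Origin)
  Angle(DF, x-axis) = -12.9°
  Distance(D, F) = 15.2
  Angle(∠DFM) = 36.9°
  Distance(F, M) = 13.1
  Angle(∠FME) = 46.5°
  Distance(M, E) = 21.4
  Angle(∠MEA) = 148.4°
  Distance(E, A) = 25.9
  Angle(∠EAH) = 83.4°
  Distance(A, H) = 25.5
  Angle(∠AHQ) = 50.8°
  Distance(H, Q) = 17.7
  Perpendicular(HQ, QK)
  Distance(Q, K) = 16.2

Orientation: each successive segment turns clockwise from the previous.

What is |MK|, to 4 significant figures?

41.66

D is at the origin; DF runs at -12.9° with length 15.2, so F = (14.82, -3.393). ∠DFM = 36.9° gives FM at -156.0° from the x-axis; with |FM| = 13.1, M = (2.849, -8.722). ∠FME = 46.5° gives ME at 70.50° from the x-axis; with |ME| = 21.4, E = (9.992, 11.45). ∠MEA = 148.4° gives EA at 38.90° from the x-axis; with |EA| = 25.9, A = (30.15, 27.72). ∠EAH = 83.4° gives AH at -57.70° from the x-axis; with |AH| = 25.5, H = (43.77, 6.161). ∠AHQ = 50.8° gives HQ at 173.1° from the x-axis; with |HQ| = 17.7, Q = (26.20, 8.287). HQ is perpendicular to QK, so QK runs at 83.10°; with |QK| = 16.2, K = (28.15, 24.37). Then |MK| = |K − M| = 41.66.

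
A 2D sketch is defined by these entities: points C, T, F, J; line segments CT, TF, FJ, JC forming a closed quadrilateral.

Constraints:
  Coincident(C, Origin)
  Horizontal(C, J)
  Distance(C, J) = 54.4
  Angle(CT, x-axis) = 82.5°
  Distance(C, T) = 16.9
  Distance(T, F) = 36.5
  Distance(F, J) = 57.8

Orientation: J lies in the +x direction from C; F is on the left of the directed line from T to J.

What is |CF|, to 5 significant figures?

52.331

Checks: |TF| = 36.50 ✓; |FJ| = 57.80 ✓.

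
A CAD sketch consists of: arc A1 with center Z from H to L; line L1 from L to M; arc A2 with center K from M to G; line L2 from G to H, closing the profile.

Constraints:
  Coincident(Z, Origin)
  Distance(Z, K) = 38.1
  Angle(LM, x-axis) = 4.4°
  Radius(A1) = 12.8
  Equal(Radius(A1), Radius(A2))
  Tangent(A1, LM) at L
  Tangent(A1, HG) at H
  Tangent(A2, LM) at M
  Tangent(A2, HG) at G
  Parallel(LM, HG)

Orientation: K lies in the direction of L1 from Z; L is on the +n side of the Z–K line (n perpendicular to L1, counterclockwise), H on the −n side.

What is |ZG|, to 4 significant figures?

40.19

The slot axis is L1's direction at 4.4°, so u = (cos 4.4°, sin 4.4°) = (0.9971, 0.07672) and n = (−sin 4.4°, cos 4.4°) = (-0.07672, 0.9971). Z is at the origin and K lies 38.1 along u from Z, so K = 38.1·u = (37.99, 2.923). Tangency of A1 to both parallel lines with radius 12.8 puts L and H at Z ± 12.8·n: L = (-0.9820, 12.76), H = (0.9820, -12.76). Equal radii place M and G the same way about K: M = K + 12.8·n = (37.01, 15.69), G = K − 12.8·n = (38.97, -9.839). Then |ZG| = |G − Z| = 40.19.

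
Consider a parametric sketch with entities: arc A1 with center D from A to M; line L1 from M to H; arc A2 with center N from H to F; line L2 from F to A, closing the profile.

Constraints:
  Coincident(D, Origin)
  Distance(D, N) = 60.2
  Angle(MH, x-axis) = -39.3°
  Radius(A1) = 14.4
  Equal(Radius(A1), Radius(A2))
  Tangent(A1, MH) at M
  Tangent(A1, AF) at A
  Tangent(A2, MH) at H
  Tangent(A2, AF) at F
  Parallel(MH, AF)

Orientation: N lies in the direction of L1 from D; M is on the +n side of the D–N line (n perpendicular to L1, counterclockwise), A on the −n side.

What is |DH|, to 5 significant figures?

61.898

The slot axis is L1's direction at -39.3°, so u = (cos -39.3°, sin -39.3°) = (0.77384, -0.63338) and n = (−sin -39.3°, cos -39.3°) = (0.63338, 0.77384). D is at the origin and N lies 60.2 along u from D, so N = 60.2·u = (46.585, -38.130). Tangency of A1 to both parallel lines with radius 14.4 puts M and A at D ± 14.4·n: M = (9.1207, 11.143), A = (-9.1207, -11.143). Equal radii place H and F the same way about N: H = N + 14.4·n = (55.706, -26.986), F = N − 14.4·n = (37.464, -49.273). Then |DH| = |H − D| = 61.898.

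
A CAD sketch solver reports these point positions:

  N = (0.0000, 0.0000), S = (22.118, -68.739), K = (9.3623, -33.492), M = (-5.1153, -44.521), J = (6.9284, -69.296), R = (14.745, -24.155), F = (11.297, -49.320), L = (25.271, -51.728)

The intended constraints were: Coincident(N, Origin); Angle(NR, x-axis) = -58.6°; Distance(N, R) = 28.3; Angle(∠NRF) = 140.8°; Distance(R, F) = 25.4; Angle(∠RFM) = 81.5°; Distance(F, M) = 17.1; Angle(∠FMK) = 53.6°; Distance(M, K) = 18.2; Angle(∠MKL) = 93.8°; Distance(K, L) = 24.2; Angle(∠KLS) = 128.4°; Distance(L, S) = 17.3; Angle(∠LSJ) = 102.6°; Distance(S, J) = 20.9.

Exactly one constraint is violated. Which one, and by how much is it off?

Distance(S, J) = 20.9 — off by 5.70.

N = (0.00, 0.00) ✓; NR at -58.60° ✓; |NR| = 28.30 ✓; ∠NRF = 140.8° ✓; |RF| = 25.40 ✓; ∠RFM = 81.50° ✓; |FM| = 17.10 ✓; ∠FMK = 53.60° ✓; |MK| = 18.20 ✓; ∠MKL = 93.80° ✓; |KL| = 24.20 ✓; ∠KLS = 128.4° ✓; |LS| = 17.30 ✓; ∠LSJ = 102.6° ✓; |SJ| = 15.20 ✗.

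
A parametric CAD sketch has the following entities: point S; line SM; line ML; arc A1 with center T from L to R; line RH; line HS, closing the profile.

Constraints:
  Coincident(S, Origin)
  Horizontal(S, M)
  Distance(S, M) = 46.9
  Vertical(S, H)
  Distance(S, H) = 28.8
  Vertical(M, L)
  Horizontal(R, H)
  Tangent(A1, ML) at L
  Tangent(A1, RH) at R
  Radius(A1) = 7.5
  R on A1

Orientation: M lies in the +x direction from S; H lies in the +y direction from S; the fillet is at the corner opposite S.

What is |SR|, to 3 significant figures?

48.8

The virtual corner opposite S is at (46.9, 28.8). Since A1 is tangent to ML there, TL ⟂ ML and the tangent condition forces TR to be normal to RH, with radius 7.5, so the center T sits 7.5 in from both sides at T = (39.4, 21.3). That places the tangent points at L = (46.9, 21.3) on ML and R = (39.4, 28.8) on RH. Then |SR| = |R − S| = 48.8.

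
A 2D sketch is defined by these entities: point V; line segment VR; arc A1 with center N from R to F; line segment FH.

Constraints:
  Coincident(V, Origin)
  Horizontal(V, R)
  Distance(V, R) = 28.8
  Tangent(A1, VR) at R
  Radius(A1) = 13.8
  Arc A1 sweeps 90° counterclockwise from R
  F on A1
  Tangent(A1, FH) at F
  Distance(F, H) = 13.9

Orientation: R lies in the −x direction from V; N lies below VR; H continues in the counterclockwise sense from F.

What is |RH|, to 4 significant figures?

30.95

V is at the origin; V and R share the same y with |VR| = 28.8 and R on the −x side, so R = (-28.80, 0.000). A1 meets VR tangentially, so NR is at right angles to VR, so N = R + (0, -13.8) = (-28.80, -13.80). On A1, R sits at bearing 90° from N; a 90° counterclockwise sweep puts F at bearing 180°, so F = N + 13.8·(cos 180°, sin 180°) = (-42.60, -13.80). Since A1 is tangent to FH there, NF ⟂ FH, so FH runs along (−sin 180°, cos 180°); with |FH| = 13.9, H = (-42.60, -27.70). Then |RH| = |H − R| = 30.95.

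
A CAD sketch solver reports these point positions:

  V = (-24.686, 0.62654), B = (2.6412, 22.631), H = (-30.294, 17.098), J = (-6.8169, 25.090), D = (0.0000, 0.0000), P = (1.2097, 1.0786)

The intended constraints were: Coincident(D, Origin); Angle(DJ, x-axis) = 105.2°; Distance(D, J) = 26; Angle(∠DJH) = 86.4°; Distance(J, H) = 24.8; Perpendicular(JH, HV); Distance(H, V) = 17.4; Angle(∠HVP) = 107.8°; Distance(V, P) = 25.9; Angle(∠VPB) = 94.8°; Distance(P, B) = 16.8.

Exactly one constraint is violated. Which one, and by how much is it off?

Distance(P, B) = 16.8 — off by 4.80.

D = (0.00, 0.00) ✓; DJ at 105.2° ✓; |DJ| = 26.00 ✓; ∠DJH = 86.40° ✓; |JH| = 24.80 ✓; ∠(JH, HV) = 90.00° ✓; |HV| = 17.40 ✓; ∠HVP = 107.8° ✓; |VP| = 25.90 ✓; ∠VPB = 94.80° ✓; |PB| = 21.60 ✗.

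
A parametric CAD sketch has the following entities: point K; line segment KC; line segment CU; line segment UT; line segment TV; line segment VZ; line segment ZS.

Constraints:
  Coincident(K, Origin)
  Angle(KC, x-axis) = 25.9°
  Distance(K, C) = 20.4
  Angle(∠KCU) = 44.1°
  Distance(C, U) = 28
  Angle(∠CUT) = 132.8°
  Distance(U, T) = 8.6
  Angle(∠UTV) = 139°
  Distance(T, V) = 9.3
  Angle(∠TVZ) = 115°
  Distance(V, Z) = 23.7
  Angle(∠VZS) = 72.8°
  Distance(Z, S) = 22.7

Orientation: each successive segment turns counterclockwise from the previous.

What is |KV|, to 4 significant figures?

19.54

∠CUT = 132.8° gives UT at -151.0° from the x-axis; with |UT| = 8.6, T = (-15.77, 13.49). ∠UTV = 139.0° gives TV at -110.0° from the x-axis; with |TV| = 9.3, V = (-18.95, 4.748). Then |KV| = |V − K| = 19.54.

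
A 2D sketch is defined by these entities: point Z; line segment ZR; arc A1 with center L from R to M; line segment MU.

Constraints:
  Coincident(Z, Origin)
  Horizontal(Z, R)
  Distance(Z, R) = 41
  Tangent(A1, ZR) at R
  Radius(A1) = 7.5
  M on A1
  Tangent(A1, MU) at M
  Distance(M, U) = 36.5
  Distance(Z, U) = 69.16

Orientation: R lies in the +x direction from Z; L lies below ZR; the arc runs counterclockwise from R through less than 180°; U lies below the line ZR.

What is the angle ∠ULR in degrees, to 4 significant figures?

158.1°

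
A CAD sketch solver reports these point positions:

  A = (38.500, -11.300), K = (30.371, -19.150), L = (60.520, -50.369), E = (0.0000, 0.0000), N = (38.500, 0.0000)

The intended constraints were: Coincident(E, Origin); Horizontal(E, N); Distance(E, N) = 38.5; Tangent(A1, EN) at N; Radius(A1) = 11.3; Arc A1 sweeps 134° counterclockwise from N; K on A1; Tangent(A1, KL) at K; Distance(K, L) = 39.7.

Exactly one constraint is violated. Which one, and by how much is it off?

Distance(K, L) = 39.7 — off by 3.70.

E = (0.00, 0.00) ✓; E.y = 0.00, N.y = 0.00 ✓; |EN| = 38.50 ✓; ∠(AN, NE) = 90.00° ✓; |AN| = 11.30 ✓; bearing(A→K) − bearing(A→N) = 134.0° ✓; |AK| = 11.30 ✓; ∠(AK, KL) = 90.00° ✓; |KL| = 43.40 ✗.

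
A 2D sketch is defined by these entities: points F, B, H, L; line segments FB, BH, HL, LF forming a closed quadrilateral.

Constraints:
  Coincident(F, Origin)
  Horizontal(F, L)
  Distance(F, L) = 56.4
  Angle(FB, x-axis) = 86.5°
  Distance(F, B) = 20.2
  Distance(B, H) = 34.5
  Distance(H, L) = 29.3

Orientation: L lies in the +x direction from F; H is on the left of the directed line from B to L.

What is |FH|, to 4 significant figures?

41.32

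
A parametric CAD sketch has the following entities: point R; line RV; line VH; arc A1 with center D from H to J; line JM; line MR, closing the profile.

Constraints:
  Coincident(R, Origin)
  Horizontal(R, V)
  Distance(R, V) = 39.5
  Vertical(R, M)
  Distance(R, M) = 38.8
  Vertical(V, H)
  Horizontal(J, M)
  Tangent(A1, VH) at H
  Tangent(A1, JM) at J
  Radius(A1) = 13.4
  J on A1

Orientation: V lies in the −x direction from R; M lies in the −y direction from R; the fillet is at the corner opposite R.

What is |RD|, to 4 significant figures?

36.42

R is at the origin; RV is horizontal with |RV| = 39.5 and V on the −x side, so V = (-39.50, 0.000). R and M share the same x with |RM| = 38.8 and M on the −y side, so M = (0.000, -38.80). The virtual corner opposite R is at (-39.50, -38.80). A1 meets VH tangentially, so DH is at right angles to VH and tangency of A1 to JM means the radius DJ is perpendicular to JM, with radius 13.4, so the center D sits 13.4 in from both sides at D = (-26.10, -25.40). Then |RD| = |D − R| = 36.42.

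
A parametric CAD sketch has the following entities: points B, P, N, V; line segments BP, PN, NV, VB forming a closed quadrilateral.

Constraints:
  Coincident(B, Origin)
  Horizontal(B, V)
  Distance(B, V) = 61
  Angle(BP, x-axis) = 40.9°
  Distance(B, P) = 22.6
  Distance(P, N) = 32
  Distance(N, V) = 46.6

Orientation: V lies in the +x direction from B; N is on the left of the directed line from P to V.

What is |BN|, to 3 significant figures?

54.4

Checks: |PN| = 32.00 ✓; |NV| = 46.60 ✓.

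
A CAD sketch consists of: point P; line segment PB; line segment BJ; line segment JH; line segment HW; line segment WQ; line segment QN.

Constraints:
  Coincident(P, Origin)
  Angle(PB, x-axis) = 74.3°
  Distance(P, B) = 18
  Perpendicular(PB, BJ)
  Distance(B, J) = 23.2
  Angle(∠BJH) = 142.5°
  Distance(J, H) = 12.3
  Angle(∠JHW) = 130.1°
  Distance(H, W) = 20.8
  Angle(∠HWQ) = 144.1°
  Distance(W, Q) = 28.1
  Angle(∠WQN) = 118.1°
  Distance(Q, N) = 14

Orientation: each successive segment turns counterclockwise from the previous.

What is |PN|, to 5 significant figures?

32.798

P is at the origin; PB runs at 74.3° with length 18.0, so B = (4.8708, 17.328). PB is perpendicular to BJ, so BJ runs at 164.30°; with |BJ| = 23.2, J = (-17.464, 23.606). ∠BJH = 142.5° gives JH at -158.20° from the x-axis; with |JH| = 12.3, H = (-28.884, 19.039). ∠JHW = 130.1° gives HW at -108.30° from the x-axis; with |HW| = 20.8, W = (-35.415, -0.70949). ∠HWQ = 144.1° gives WQ at -72.400° from the x-axis; with |WQ| = 28.1, Q = (-26.918, -27.494). ∠WQN = 118.1° gives QN at -10.500° from the x-axis; with |QN| = 14.0, N = (-13.153, -30.045). Then |PN| = |N − P| = 32.798.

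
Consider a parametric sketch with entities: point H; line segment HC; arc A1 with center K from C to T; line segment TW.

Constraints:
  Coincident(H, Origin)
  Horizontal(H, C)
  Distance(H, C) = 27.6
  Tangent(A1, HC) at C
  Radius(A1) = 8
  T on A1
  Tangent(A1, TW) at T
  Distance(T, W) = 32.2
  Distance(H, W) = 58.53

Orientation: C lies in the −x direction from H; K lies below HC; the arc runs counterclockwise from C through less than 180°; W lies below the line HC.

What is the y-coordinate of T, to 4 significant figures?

-5.040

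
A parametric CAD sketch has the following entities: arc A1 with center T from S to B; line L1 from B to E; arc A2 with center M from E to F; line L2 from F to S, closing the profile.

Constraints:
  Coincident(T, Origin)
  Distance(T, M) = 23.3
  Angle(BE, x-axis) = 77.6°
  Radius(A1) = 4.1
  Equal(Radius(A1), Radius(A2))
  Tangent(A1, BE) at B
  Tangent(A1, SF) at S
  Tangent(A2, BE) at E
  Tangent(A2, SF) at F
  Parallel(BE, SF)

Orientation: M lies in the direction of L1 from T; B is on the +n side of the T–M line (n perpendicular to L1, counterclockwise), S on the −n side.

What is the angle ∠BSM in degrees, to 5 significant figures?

80.020°

The slot axis is L1's direction at 77.6°, so u = (cos 77.6°, sin 77.6°) = (0.21474, 0.97667) and n = (−sin 77.6°, cos 77.6°) = (-0.97667, 0.21474). T is at the origin and M lies 23.3 along u from T, so M = 23.3·u = (5.0033, 22.756). Tangency of A1 to both parallel lines with radius 4.1 puts B and S at T ± 4.1·n: B = (-4.0044, 0.88041), S = (4.0044, -0.88041). Then cos ∠BSM = SB·SM / (|SB||SM|), giving 80.020°.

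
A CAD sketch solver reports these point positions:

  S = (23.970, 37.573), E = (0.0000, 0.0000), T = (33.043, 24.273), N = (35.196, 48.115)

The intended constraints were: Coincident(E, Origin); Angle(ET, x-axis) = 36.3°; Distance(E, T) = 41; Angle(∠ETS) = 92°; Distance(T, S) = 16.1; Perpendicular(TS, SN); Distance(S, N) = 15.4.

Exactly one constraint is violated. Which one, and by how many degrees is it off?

Perpendicular(TS, SN) — off by 8.90°.

E = (0.00, 0.00) ✓; ET at 36.30° ✓; |ET| = 41.00 ✓; ∠ETS = 92.00° ✓; |TS| = 16.10 ✓; ∠(TS, SN) = 81.10° ✗; |SN| = 15.40 ✓.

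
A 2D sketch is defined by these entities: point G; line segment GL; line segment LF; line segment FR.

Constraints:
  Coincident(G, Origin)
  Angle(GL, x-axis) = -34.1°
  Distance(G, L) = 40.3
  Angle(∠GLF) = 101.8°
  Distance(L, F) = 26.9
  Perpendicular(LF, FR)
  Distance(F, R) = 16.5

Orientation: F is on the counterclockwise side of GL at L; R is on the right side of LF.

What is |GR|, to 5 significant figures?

66.069

∠GLF = 101.8°, so LF runs at -34.1° + (180° − 101.8°) = 44.100° from the x-axis; with |LF| = 26.9, F = L + 26.9·(cos 44.100°, sin 44.100°) = (52.688, -3.8737). LF is perpendicular to FR; with |FR| = 16.5 on the right of LF, R = F + 16.5·(0.69591, -0.71813) = (64.171, -15.723). Then |GR| = |R − G| = 66.069.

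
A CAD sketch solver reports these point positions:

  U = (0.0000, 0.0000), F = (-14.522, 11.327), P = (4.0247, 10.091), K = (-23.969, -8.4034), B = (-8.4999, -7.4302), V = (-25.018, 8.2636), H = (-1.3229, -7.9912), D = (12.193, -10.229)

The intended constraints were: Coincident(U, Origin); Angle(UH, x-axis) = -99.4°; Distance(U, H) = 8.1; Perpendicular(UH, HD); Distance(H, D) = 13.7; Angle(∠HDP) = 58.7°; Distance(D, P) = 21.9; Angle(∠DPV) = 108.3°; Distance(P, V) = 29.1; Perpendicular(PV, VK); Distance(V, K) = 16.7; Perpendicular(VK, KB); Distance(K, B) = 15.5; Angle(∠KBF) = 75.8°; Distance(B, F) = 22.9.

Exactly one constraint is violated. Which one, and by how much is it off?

Distance(B, F) = 22.9 — off by 3.20.

U = (0.00, 0.00) ✓; UH at -99.40° ✓; |UH| = 8.100 ✓; ∠(UH, HD) = 90.00° ✓; |HD| = 13.70 ✓; ∠HDP = 58.70° ✓; |DP| = 21.90 ✓; ∠DPV = 108.3° ✓; |PV| = 29.10 ✓; ∠(PV, VK) = 90.00° ✓; |VK| = 16.70 ✓; ∠(VK, KB) = 90.00° ✓; |KB| = 15.50 ✓; ∠KBF = 75.80° ✓; |BF| = 19.70 ✗.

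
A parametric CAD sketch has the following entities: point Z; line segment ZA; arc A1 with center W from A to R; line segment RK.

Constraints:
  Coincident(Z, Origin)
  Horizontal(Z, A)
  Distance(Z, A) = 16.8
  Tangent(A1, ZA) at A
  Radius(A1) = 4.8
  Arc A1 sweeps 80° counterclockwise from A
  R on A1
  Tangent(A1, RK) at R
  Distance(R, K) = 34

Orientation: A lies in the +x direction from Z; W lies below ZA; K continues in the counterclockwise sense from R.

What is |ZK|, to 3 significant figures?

38.0

On A1, A sits at bearing 90° from W; an 80° counterclockwise sweep puts R at bearing 170°, so R = W + 4.8·(cos 170°, sin 170°) = (12.1, -3.97). Tangency of A1 to RK means the radius WR is perpendicular to RK, so RK runs along (−sin 170°, cos 170°); with |RK| = 34.0, K = (6.17, -37.4). Then |ZK| = |K − Z| = 38.0.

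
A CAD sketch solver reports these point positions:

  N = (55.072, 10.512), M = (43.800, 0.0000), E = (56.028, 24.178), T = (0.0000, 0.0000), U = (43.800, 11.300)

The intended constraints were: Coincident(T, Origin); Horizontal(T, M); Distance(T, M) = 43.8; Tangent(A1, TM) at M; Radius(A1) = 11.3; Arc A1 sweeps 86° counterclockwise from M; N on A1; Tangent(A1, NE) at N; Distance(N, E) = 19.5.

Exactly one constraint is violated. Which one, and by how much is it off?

Distance(N, E) = 19.5 — off by 5.80.

T = (0.00, 0.00) ✓; T.y = 0.00, M.y = 0.00 ✓; |TM| = 43.80 ✓; ∠(UM, MT) = 90.00° ✓; |UM| = 11.30 ✓; bearing(U→N) − bearing(U→M) = 86.00° ✓; |UN| = 11.30 ✓; ∠(UN, NE) = 90.00° ✓; |NE| = 13.70 ✗.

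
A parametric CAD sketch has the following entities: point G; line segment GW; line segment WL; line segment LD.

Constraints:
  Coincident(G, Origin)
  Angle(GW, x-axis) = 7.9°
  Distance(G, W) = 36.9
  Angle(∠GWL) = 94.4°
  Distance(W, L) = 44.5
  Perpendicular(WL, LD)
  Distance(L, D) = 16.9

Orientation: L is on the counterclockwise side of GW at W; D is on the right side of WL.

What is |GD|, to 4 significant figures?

71.57

G is at the origin; GW runs at 7.9° with length 36.9, so W = 36.9·(cos 7.9°, sin 7.9°) = (36.55, 5.072). ∠GWL = 94.4°, so WL runs at 7.9° + (180° − 94.4°) = 93.50° from the x-axis; with |WL| = 44.5, L = W + 44.5·(cos 93.50°, sin 93.50°) = (33.83, 49.49). The perpendicularity gives LD at right angles to WL; with |LD| = 16.9 on the right of WL, D = L + 16.9·(0.9981, 0.06105) = (50.70, 50.52). Then |GD| = |D − G| = 71.57.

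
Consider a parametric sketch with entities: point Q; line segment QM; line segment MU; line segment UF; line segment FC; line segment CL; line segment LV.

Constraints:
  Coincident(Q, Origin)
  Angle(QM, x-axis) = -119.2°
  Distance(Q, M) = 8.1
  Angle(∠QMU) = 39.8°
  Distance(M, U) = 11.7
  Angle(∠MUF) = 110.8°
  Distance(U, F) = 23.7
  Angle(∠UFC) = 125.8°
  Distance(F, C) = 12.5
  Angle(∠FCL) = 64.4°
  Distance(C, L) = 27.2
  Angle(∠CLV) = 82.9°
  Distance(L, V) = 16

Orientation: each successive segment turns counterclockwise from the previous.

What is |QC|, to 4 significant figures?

28.29

Q is at the origin; QM runs at -119.2° with length 8.1, so M = (-3.952, -7.071). ∠QMU = 39.8° gives MU at 21.00° from the x-axis; with |MU| = 11.7, U = (6.971, -2.878). ∠MUF = 110.8° gives UF at 90.20° from the x-axis; with |UF| = 23.7, F = (6.888, 20.82). ∠UFC = 125.8° gives FC at 144.4° from the x-axis; with |FC| = 12.5, C = (-3.275, 28.10). Then |QC| = |C − Q| = 28.29.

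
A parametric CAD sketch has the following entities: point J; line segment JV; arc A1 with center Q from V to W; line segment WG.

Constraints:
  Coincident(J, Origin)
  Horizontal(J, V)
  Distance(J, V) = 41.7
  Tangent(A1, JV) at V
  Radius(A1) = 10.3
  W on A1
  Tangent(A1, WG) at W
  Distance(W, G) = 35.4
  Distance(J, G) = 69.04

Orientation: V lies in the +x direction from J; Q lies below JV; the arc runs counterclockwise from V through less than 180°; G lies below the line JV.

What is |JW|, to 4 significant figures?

36.52

Checks: |QW| = 10.30 ✓; ∠(QW, WG) = 90.00° ✓; |WG| = 35.40 ✓; |JG| = 69.04 ✓.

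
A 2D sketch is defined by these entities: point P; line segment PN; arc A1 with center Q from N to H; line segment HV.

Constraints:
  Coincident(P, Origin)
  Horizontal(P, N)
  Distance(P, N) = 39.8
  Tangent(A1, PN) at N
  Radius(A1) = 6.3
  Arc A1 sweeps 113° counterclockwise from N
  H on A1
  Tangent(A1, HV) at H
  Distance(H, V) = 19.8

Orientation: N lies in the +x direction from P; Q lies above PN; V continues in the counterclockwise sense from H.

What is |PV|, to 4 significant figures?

46.50

P is at the origin; P and N share the same y with |PN| = 39.8 and N on the +x side, so N = (39.80, 0.000). Since A1 is tangent to PN there, QN ⟂ PN, so Q = N + (0, 6.3) = (39.80, 6.300). On A1, N sits at bearing -90° from Q; a 113° counterclockwise sweep puts H at bearing 23°, so H = Q + 6.3·(cos 23°, sin 23°) = (45.60, 8.762). Since A1 is tangent to HV there, QH ⟂ HV, so HV runs along (−sin 23°, cos 23°); with |HV| = 19.8, V = (37.86, 26.99). Then |PV| = |V − P| = 46.50.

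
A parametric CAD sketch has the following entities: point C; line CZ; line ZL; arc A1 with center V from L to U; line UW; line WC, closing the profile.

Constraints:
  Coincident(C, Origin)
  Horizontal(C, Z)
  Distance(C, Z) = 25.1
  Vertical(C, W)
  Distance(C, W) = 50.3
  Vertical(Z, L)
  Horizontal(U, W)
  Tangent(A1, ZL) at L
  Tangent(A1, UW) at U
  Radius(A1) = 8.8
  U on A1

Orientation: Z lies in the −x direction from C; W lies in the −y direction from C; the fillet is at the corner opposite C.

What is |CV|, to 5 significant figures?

44.586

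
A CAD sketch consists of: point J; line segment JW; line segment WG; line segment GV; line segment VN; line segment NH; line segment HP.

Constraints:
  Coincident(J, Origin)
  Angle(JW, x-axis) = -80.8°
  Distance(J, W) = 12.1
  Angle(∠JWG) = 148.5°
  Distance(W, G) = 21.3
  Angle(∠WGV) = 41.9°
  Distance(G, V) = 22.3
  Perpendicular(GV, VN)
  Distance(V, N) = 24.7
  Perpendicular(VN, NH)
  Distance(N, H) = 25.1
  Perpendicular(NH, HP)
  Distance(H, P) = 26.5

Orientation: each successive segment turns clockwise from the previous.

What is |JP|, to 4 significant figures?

35.57

J is at the origin; JW runs at -80.8° with length 12.1, so W = (1.935, -11.94). ∠JWG = 148.5° gives WG at -112.3° from the x-axis; with |WG| = 21.3, G = (-6.148, -31.65). ∠WGV = 41.9° gives GV at 109.6° from the x-axis; with |GV| = 22.3, V = (-13.63, -10.64). GV ⟂ VN, so VN runs at 19.60°; with |VN| = 24.7, N = (9.640, -2.358). VN is perpendicular to NH, so NH runs at -70.40°; with |NH| = 25.1, H = (18.06, -26.00). NH is perpendicular to HP, so HP runs at -160.4°; with |HP| = 26.5, P = (-6.904, -34.89). Then |JP| = |P − J| = 35.57.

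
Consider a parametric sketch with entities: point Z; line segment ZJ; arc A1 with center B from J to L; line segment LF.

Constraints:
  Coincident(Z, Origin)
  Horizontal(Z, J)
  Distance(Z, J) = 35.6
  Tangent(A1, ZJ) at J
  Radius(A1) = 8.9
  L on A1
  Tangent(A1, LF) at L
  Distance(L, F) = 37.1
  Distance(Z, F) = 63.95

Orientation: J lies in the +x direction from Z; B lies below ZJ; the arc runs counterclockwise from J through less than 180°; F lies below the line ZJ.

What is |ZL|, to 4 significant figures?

30.53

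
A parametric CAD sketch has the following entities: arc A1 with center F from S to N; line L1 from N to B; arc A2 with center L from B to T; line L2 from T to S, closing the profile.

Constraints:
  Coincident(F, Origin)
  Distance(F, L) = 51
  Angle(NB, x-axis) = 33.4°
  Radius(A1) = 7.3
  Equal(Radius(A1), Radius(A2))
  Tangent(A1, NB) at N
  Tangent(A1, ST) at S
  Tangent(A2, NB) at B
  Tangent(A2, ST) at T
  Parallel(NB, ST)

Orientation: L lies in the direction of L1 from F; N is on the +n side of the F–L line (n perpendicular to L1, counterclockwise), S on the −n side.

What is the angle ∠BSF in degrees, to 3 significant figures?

74.0°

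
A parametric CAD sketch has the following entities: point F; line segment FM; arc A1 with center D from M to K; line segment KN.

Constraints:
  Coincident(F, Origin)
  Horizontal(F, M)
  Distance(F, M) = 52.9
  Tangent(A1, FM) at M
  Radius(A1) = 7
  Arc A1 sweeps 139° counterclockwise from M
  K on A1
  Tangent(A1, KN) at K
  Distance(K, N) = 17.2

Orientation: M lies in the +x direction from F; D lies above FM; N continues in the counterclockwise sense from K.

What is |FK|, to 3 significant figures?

58.8

F is at the origin; FM is horizontal with |FM| = 52.9 and M on the +x side, so M = (52.9, 0.00). Tangency of A1 to FM means the radius DM is perpendicular to FM, so D = M + (0, 7) = (52.9, 7.00). On A1, M sits at bearing -90° from D; a 139° counterclockwise sweep puts K at bearing 49°, so K = D + 7.0·(cos 49°, sin 49°) = (57.5, 12.3). Then |FK| = |K − F| = 58.8.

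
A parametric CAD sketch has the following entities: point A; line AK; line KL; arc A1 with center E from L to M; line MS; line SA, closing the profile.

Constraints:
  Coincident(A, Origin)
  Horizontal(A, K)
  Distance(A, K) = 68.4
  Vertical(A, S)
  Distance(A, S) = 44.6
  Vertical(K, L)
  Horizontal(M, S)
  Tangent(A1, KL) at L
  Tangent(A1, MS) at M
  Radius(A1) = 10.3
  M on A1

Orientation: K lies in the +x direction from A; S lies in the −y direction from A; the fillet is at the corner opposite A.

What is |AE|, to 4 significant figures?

67.47

A is at the origin; AK is horizontal with |AK| = 68.4 and K on the +x side, so K = (68.40, 0.000). AS is vertical with |AS| = 44.6 and S on the −y side, so S = (0.000, -44.60). The virtual corner opposite A is at (68.40, -44.60). A1 meets KL tangentially, so EL is at right angles to KL and since A1 is tangent to MS there, EM ⟂ MS, with radius 10.3, so the center E sits 10.3 in from both sides at E = (58.10, -34.30). Then |AE| = |E − A| = 67.47.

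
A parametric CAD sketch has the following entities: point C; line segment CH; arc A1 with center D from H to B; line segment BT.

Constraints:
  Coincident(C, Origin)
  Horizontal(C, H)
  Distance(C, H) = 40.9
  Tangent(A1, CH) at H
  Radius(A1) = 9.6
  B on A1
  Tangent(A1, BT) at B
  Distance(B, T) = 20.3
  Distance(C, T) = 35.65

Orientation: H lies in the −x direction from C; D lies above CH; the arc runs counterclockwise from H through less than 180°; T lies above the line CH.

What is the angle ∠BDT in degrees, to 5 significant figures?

64.690°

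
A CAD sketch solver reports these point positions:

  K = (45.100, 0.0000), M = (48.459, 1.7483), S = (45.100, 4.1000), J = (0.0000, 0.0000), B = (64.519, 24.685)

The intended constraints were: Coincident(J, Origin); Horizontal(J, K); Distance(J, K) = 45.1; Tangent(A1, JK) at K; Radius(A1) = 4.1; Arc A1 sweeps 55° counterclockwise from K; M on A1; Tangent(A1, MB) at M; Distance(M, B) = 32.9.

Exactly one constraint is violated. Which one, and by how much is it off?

Distance(M, B) = 32.9 — off by 4.90.

J = (0.00, 0.00) ✓; J.y = 0.00, K.y = 0.00 ✓; |JK| = 45.10 ✓; ∠(SK, KJ) = 90.00° ✓; |SK| = 4.100 ✓; bearing(S→M) − bearing(S→K) = 55.00° ✓; |SM| = 4.100 ✓; ∠(SM, MB) = 90.00° ✓; |MB| = 28.00 ✗.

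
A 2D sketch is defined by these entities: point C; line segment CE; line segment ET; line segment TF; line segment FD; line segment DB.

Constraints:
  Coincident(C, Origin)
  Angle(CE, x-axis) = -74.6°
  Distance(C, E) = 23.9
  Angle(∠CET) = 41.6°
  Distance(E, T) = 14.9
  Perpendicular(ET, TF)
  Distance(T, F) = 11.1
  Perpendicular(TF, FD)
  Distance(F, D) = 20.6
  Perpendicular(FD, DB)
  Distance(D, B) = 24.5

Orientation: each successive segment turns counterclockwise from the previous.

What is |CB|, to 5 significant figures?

37.580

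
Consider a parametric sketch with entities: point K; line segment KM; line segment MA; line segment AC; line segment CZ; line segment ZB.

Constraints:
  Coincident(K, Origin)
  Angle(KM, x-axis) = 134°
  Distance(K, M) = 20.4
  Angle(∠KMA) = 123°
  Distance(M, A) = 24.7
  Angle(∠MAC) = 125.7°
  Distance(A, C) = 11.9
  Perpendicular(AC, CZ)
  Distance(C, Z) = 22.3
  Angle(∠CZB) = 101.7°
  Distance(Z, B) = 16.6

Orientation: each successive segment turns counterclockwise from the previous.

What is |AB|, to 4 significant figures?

26.03

K is at the origin; KM runs at 134.0° with length 20.4, so M = (-14.17, 14.67). ∠KMA = 123.0° gives MA at -169.0° from the x-axis; with |MA| = 24.7, A = (-38.42, 9.962). ∠MAC = 125.7° gives AC at -114.7° from the x-axis; with |AC| = 11.9, C = (-43.39, -0.8497). AC is perpendicular to CZ, so CZ runs at -24.70°; with |CZ| = 22.3, Z = (-23.13, -10.17). ∠CZB = 101.7° gives ZB at 53.60° from the x-axis; with |ZB| = 16.6, B = (-13.28, 3.193). Then |AB| = |B − A| = 26.03.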